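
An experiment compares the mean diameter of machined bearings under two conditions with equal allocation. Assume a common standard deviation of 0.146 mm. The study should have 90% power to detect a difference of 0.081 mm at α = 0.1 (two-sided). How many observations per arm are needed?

For two equal groups, n per group = 2·((z_{α/2} + z_β)·σ/δ)².
z_{α/2} = 1.645; z_β = 1.282 (power 90%).
n = 2 × (2.927 × 0.146 / 0.081)² = 2 × 27.83 = 55.66
Round up: n = 56 per group.

56 per group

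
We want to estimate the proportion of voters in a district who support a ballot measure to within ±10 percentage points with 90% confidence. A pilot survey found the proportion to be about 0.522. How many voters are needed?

n = 68

For a proportion with margin E = 0.1 at 90% confidence, z = 1.645.
n = p̂(1−p̂)(z/E)² = 0.522 × 0.478 × (1.645/0.1)² = 67.52
Round up: n = 68.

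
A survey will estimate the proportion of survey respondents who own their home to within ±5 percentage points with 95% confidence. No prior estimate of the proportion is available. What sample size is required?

385

For a proportion with margin E = 0.05 at 95% confidence, z = 1.960.
With no prior estimate, use p = 0.5, which maximizes p(1−p) at 0.25.
n = 0.25 × (z/E)² = 0.25 × (1.960/0.05)² = 384.16
Round up: n = 385.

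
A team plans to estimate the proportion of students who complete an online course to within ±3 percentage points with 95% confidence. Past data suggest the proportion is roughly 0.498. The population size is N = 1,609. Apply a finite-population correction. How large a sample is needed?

642

For a proportion with margin E = 0.03 at 95% confidence, z = 1.960.
n = p̂(1−p̂)(z/E)² = 0.498 × 0.502 × (1.960/0.03)² = 1067.09 — call this n₀.
Finite-population correction with N = 1,609: n = n₀ / (1 + (n₀−1)/N) = 1067.09 / 1.663 = 641.67
Round up: n = 642.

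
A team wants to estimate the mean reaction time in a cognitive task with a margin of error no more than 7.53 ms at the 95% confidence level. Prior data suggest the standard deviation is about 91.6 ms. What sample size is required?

For a mean, the margin of error is E = z·σ/√n, so n = (zσ/E)².
At 95% confidence, z = 1.960.
n = (1.960 × 91.6 / 7.53)² = 568.48
Round up: n = 569.

569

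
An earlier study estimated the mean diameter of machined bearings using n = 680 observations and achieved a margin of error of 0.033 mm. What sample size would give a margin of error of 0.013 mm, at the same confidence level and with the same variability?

Margin of error scales as 1/√n, so n₂ = n₁·(E₁/E₂)².
n₂ = 680 × (0.033/0.013)² = 680 × 6.444 = 4381.92
Round up: n₂ = 4382.

4382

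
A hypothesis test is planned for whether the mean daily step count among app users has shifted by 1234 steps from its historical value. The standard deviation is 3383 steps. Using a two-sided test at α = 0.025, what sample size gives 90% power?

For a one-sample z-test, n = ((z_{α/2} + z_β)·σ/δ)².
z_{α/2} = 2.241 (two-sided α = 0.025); z_β = 1.282 (power 90% → β = 0.1).
n = (3.523 × 3383 / 1234)² = 93.28
Round up: n = 94.

94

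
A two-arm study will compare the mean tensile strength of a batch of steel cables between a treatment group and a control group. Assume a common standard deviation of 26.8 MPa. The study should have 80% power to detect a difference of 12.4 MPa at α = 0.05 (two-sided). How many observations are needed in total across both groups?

148 total

For two equal groups, n per group = 2·((z_{α/2} + z_β)·σ/δ)².
z_{α/2} = 1.960; z_β = 0.842 (power 80%).
n = 2 × (2.802 × 26.8 / 12.4)² = 2 × 36.67 = 73.34
Round up: n = 74 per group.
Total across both groups: 2 × 74 = 148.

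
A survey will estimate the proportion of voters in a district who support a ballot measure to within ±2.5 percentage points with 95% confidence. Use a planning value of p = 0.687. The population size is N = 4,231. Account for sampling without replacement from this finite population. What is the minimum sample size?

1008

For a proportion with margin E = 0.025 at 95% confidence, z = 1.960.
n = p̂(1−p̂)(z/E)² = 0.687 × 0.313 × (1.960/0.025)² = 1321.70 — call this n₀.
Finite-population correction with N = 4,231: n = n₀ / (1 + (n₀−1)/N) = 1321.70 / 1.312 = 1007.39
Round up: n = 1008.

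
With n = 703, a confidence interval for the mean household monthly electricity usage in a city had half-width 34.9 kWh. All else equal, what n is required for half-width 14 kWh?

n = 4369

Margin of error scales as 1/√n, so n₂ = n₁·(E₁/E₂)².
n₂ = 703 × (34.9/14)² = 703 × 6.214 = 4368.44
Round up: n₂ = 4369.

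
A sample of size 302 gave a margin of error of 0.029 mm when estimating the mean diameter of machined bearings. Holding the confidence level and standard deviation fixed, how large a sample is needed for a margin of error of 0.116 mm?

Margin of error scales as 1/√n, so n₂ = n₁·(E₁/E₂)².
n₂ = 302 × (0.029/0.116)² = 302 × 0.0625 = 18.88
Round up: n₂ = 19.

19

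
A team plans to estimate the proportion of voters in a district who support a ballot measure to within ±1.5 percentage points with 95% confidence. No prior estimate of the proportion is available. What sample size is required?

For a proportion with margin E = 0.015 at 95% confidence, z = 1.960.
With no prior estimate, use p = 0.5, which maximizes p(1−p) at 0.25.
n = 0.25 × (z/E)² = 0.25 × (1.960/0.015)² = 4268.44
Round up: n = 4269.

4269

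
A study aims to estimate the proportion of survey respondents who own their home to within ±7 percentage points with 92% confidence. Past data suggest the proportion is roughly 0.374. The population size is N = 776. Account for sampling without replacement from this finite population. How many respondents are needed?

124

For a proportion with margin E = 0.07 at 92% confidence, z = 1.751.
n = p̂(1−p̂)(z/E)² = 0.374 × 0.626 × (1.751/0.07)² = 146.49 — call this n₀.
Finite-population correction with N = 776: n = n₀ / (1 + (n₀−1)/N) = 146.49 / 1.187 = 123.41
Round up: n = 124.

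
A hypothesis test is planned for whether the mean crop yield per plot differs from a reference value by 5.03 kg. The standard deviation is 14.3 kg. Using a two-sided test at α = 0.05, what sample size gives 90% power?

85

For a one-sample z-test, n = ((z_{α/2} + z_β)·σ/δ)².
z_{α/2} = 1.960 (two-sided α = 0.05); z_β = 1.282 (power 90% → β = 0.1).
n = (3.242 × 14.3 / 5.03)² = 84.95
Round up: n = 85.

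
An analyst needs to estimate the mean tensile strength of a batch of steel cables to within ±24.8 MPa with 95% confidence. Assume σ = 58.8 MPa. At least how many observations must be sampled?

n = 22

For a mean, the margin of error is E = z·σ/√n, so n = (zσ/E)².
At 95% confidence, z = 1.960.
n = (1.960 × 58.8 / 24.8)² = 21.60
Round up: n = 22.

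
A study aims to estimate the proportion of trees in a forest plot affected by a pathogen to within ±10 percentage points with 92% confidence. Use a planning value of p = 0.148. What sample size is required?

39

For a proportion with margin E = 0.1 at 92% confidence, z = 1.751.
n = p̂(1−p̂)(z/E)² = 0.148 × 0.852 × (1.751/0.1)² = 38.66
Round up: n = 39.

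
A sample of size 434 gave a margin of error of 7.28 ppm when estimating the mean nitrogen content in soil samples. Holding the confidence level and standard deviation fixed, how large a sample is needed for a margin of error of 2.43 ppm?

3896

Margin of error scales as 1/√n, so n₂ = n₁·(E₁/E₂)².
n₂ = 434 × (7.28/2.43)² = 434 × 8.975 = 3895.15
Round up: n₂ = 3896.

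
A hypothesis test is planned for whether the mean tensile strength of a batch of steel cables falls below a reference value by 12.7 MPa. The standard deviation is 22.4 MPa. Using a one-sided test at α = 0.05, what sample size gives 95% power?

34

For a one-sample z-test, n = ((z_α + z_β)·σ/δ)².
z_α = 1.645 (one-sided α = 0.05); z_β = 1.645 (power 95% → β = 0.05).
n = (3.290 × 22.4 / 12.7)² = 33.67
Round up: n = 34.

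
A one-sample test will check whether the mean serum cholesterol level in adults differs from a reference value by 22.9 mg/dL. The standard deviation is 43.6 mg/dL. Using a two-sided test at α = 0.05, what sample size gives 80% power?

29

For a one-sample z-test, n = ((z_{α/2} + z_β)·σ/δ)².
z_{α/2} = 1.960 (two-sided α = 0.05); z_β = 0.842 (power 80% → β = 0.2).
n = (2.802 × 43.6 / 22.9)² = 28.46
Round up: n = 29.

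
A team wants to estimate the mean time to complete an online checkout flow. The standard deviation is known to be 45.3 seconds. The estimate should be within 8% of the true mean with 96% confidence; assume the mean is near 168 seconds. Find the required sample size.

48

For a mean, the margin of error is E = z·σ/√n, so n = (zσ/E)².
At 96% confidence, z = 2.054.
E = 8% of 168 = 13.44 seconds.
n = (2.054 × 45.3 / 13.44)² = 47.93
Round up: n = 48.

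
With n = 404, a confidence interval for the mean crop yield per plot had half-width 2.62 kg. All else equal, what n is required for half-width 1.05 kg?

Margin of error scales as 1/√n, so n₂ = n₁·(E₁/E₂)².
n₂ = 404 × (2.62/1.05)² = 404 × 6.226 = 2515.30
Round up: n₂ = 2516.

2516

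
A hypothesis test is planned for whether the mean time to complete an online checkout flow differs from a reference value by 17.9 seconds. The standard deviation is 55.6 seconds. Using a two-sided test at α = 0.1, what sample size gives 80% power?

For a one-sample z-test, n = ((z_{α/2} + z_β)·σ/δ)².
z_{α/2} = 1.645 (two-sided α = 0.1); z_β = 0.842 (power 80% → β = 0.2).
n = (2.487 × 55.6 / 17.9)² = 59.68
Round up: n = 60.

60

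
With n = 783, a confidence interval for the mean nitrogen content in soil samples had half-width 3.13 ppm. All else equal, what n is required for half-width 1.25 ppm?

n = 4910

Margin of error scales as 1/√n, so n₂ = n₁·(E₁/E₂)².
n₂ = 783 × (3.13/1.25)² = 783 × 6.27 = 4909.41
Round up: n₂ = 4910.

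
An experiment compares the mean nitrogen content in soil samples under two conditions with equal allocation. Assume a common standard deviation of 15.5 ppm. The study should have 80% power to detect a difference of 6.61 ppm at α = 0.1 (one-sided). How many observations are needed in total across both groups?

For two equal groups, n per group = 2·((z_α + z_β)·σ/δ)².
z_α = 1.282; z_β = 0.842 (power 80%).
n = 2 × (2.124 × 15.5 / 6.61)² = 2 × 24.81 = 49.62
Round up: n = 50 per group.
Total across both groups: 2 × 50 = 100.

100 total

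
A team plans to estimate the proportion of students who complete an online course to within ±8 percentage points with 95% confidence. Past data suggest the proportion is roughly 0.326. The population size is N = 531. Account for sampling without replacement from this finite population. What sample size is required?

106

For a proportion with margin E = 0.08 at 95% confidence, z = 1.960.
n = p̂(1−p̂)(z/E)² = 0.326 × 0.674 × (1.960/0.08)² = 131.89 — call this n₀.
Finite-population correction with N = 531: n = n₀ / (1 + (n₀−1)/N) = 131.89 / 1.246 = 105.85
Round up: n = 106.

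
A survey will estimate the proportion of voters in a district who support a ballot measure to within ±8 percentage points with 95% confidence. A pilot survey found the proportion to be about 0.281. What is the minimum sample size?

122

For a proportion with margin E = 0.08 at 95% confidence, z = 1.960.
n = p̂(1−p̂)(z/E)² = 0.281 × 0.719 × (1.960/0.08)² = 121.27
Round up: n = 122.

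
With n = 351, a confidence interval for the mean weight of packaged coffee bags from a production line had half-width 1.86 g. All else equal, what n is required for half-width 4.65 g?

Margin of error scales as 1/√n, so n₂ = n₁·(E₁/E₂)².
n₂ = 351 × (1.86/4.65)² = 351 × 0.16 = 56.16
Round up: n₂ = 57.

n = 57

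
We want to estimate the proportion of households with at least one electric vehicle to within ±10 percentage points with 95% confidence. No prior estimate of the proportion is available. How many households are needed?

97

For a proportion with margin E = 0.1 at 95% confidence, z = 1.960.
With no prior estimate, use p = 0.5, which maximizes p(1−p) at 0.25.
n = 0.25 × (z/E)² = 0.25 × (1.960/0.1)² = 96.04
Round up: n = 97.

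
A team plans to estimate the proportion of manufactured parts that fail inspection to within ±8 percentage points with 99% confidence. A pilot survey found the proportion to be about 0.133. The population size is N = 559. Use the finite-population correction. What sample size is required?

For a proportion with margin E = 0.08 at 99% confidence, z = 2.576.
n = p̂(1−p̂)(z/E)² = 0.133 × 0.867 × (2.576/0.08)² = 119.56 — call this n₀.
Finite-population correction with N = 559: n = n₀ / (1 + (n₀−1)/N) = 119.56 / 1.212 = 98.65
Round up: n = 99.

99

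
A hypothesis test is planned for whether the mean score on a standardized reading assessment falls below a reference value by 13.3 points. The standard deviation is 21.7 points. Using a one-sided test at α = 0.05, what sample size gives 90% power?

For a one-sample z-test, n = ((z_α + z_β)·σ/δ)².
z_α = 1.645 (one-sided α = 0.05); z_β = 1.282 (power 90% → β = 0.1).
n = (2.927 × 21.7 / 13.3)² = 22.81
Round up: n = 23.

n = 23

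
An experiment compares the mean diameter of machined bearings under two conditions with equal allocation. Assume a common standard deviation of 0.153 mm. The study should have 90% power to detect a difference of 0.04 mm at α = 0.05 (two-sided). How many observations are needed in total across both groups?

616 total

For two equal groups, n per group = 2·((z_{α/2} + z_β)·σ/δ)².
z_{α/2} = 1.960; z_β = 1.282 (power 90%).
n = 2 × (3.242 × 0.153 / 0.04)² = 2 × 153.78 = 307.56
Round up: n = 308 per group.
Total across both groups: 2 × 308 = 616.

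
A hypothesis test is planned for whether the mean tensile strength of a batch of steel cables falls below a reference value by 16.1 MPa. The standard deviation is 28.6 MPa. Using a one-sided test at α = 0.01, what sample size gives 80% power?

n = 32

For a one-sample z-test, n = ((z_α + z_β)·σ/δ)².
z_α = 2.326 (one-sided α = 0.01); z_β = 0.842 (power 80% → β = 0.2).
n = (3.168 × 28.6 / 16.1)² = 31.67
Round up: n = 32.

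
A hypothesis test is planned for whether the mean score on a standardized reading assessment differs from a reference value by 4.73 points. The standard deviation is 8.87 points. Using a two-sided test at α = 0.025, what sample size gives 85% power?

n = 38

For a one-sample z-test, n = ((z_{α/2} + z_β)·σ/δ)².
z_{α/2} = 2.241 (two-sided α = 0.025); z_β = 1.036 (power 85% → β = 0.15).
n = (3.277 × 8.87 / 4.73)² = 37.76
Round up: n = 38.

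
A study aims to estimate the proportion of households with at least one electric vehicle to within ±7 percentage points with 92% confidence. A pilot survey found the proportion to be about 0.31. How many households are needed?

For a proportion with margin E = 0.07 at 92% confidence, z = 1.751.
n = p̂(1−p̂)(z/E)² = 0.31 × 0.69 × (1.751/0.07)² = 133.84
Round up: n = 134.

134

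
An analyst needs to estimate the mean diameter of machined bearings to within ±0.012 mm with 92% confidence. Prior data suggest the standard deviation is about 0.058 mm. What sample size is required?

For a mean, the margin of error is E = z·σ/√n, so n = (zσ/E)².
At 92% confidence, z = 1.751.
n = (1.751 × 0.058 / 0.012)² = 71.63
Round up: n = 72.

n = 72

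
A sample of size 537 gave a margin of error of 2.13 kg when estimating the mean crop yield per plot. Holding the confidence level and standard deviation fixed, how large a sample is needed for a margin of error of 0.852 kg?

Margin of error scales as 1/√n, so n₂ = n₁·(E₁/E₂)².
n₂ = 537 × (2.13/0.852)² = 537 × 6.25 = 3356.25
Round up: n₂ = 3357.

3357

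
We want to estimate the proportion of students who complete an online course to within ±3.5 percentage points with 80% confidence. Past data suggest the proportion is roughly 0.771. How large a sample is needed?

For a proportion with margin E = 0.035 at 80% confidence, z = 1.282.
n = p̂(1−p̂)(z/E)² = 0.771 × 0.229 × (1.282/0.035)² = 236.88
Round up: n = 237.

237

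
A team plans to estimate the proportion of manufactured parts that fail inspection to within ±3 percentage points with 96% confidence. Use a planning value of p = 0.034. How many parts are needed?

154

For a proportion with margin E = 0.03 at 96% confidence, z = 2.054.
n = p̂(1−p̂)(z/E)² = 0.034 × 0.966 × (2.054/0.03)² = 153.96
Round up: n = 154.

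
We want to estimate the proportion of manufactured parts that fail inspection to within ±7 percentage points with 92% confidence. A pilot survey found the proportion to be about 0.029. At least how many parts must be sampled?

18

For a proportion with margin E = 0.07 at 92% confidence, z = 1.751.
n = p̂(1−p̂)(z/E)² = 0.029 × 0.971 × (1.751/0.07)² = 17.62
Round up: n = 18.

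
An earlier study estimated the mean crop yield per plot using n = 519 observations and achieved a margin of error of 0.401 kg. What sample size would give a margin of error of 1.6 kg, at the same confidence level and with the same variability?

33

Margin of error scales as 1/√n, so n₂ = n₁·(E₁/E₂)².
n₂ = 519 × (0.401/1.6)² = 519 × 0.06281 = 32.60
Round up: n₂ = 33.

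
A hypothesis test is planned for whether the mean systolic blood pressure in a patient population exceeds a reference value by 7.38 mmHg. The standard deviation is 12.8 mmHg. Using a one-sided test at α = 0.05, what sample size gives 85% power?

n = 22

For a one-sample z-test, n = ((z_α + z_β)·σ/δ)².
z_α = 1.645 (one-sided α = 0.05); z_β = 1.036 (power 85% → β = 0.15).
n = (2.681 × 12.8 / 7.38)² = 21.62
Round up: n = 22.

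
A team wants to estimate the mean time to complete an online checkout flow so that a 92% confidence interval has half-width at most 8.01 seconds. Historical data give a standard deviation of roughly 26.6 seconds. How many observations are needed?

For a mean, the margin of error is E = z·σ/√n, so n = (zσ/E)².
At 92% confidence, z = 1.751.
n = (1.751 × 26.6 / 8.01)² = 33.81
Round up: n = 34.

34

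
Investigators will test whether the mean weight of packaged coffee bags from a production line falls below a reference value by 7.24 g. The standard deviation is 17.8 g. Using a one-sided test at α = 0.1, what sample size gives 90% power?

40

For a one-sample z-test, n = ((z_α + z_β)·σ/δ)².
z_α = 1.282 (one-sided α = 0.1); z_β = 1.282 (power 90% → β = 0.1).
n = (2.564 × 17.8 / 7.24)² = 39.74
Round up: n = 40.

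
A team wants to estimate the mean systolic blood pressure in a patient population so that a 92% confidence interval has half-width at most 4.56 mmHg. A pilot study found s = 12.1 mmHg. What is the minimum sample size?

22

For a mean, the margin of error is E = z·σ/√n, so n = (zσ/E)².
At 92% confidence, z = 1.751.
n = (1.751 × 12.1 / 4.56)² = 21.59
Round up: n = 22.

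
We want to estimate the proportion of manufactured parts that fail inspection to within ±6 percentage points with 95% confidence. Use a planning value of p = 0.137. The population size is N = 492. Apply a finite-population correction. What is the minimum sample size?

For a proportion with margin E = 0.06 at 95% confidence, z = 1.960.
n = p̂(1−p̂)(z/E)² = 0.137 × 0.863 × (1.960/0.06)² = 126.17 — call this n₀.
Finite-population correction with N = 492: n = n₀ / (1 + (n₀−1)/N) = 126.17 / 1.254 = 100.61
Round up: n = 101.

n = 101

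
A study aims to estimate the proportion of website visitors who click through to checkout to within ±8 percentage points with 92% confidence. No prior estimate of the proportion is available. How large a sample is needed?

For a proportion with margin E = 0.08 at 92% confidence, z = 1.751.
With no prior estimate, use p = 0.5, which maximizes p(1−p) at 0.25.
n = 0.25 × (z/E)² = 0.25 × (1.751/0.08)² = 119.77
Round up: n = 120.

120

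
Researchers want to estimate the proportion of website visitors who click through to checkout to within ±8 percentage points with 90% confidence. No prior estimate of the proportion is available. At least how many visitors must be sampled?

For a proportion with margin E = 0.08 at 90% confidence, z = 1.645.
With no prior estimate, use p = 0.5, which maximizes p(1−p) at 0.25.
n = 0.25 × (z/E)² = 0.25 × (1.645/0.08)² = 105.70
Round up: n = 106.

106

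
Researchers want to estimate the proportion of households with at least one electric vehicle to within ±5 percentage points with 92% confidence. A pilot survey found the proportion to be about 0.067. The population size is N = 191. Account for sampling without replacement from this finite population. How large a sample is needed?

For a proportion with margin E = 0.05 at 92% confidence, z = 1.751.
n = p̂(1−p̂)(z/E)² = 0.067 × 0.933 × (1.751/0.05)² = 76.66 — call this n₀.
Finite-population correction with N = 191: n = n₀ / (1 + (n₀−1)/N) = 76.66 / 1.396 = 54.91
Round up: n = 55.

n = 55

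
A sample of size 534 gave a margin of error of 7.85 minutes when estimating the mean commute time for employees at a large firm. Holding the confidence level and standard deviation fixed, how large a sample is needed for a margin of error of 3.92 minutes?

n = 2142

Margin of error scales as 1/√n, so n₂ = n₁·(E₁/E₂)².
n₂ = 534 × (7.85/3.92)² = 534 × 4.01 = 2141.34
Round up: n₂ = 2142.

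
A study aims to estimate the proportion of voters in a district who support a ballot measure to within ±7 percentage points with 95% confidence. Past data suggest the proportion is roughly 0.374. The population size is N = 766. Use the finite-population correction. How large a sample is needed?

149

For a proportion with margin E = 0.07 at 95% confidence, z = 1.960.
n = p̂(1−p̂)(z/E)² = 0.374 × 0.626 × (1.960/0.07)² = 183.55 — call this n₀.
Finite-population correction with N = 766: n = n₀ / (1 + (n₀−1)/N) = 183.55 / 1.238 = 148.26
Round up: n = 149.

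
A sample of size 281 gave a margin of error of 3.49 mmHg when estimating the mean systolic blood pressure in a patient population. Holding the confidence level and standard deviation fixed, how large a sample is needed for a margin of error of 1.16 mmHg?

Margin of error scales as 1/√n, so n₂ = n₁·(E₁/E₂)².
n₂ = 281 × (3.49/1.16)² = 281 × 9.052 = 2543.61
Round up: n₂ = 2544.

n = 2544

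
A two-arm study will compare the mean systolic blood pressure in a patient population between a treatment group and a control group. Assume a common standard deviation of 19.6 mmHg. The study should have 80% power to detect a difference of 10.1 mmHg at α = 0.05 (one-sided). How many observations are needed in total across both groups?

For two equal groups, n per group = 2·((z_α + z_β)·σ/δ)².
z_α = 1.645; z_β = 0.842 (power 80%).
n = 2 × (2.487 × 19.6 / 10.1)² = 2 × 23.29 = 46.58
Round up: n = 47 per group.
Total across both groups: 2 × 47 = 94.

94 total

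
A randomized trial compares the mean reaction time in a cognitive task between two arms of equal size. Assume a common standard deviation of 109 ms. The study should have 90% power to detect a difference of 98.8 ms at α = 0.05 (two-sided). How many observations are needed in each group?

26 per group

For two equal groups, n per group = 2·((z_{α/2} + z_β)·σ/δ)².
z_{α/2} = 1.960; z_β = 1.282 (power 90%).
n = 2 × (3.242 × 109 / 98.8)² = 2 × 12.79 = 25.58
Round up: n = 26 per group.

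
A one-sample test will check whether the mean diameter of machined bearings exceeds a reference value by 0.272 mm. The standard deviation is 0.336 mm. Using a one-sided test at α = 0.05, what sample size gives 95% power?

17

For a one-sample z-test, n = ((z_α + z_β)·σ/δ)².
z_α = 1.645 (one-sided α = 0.05); z_β = 1.645 (power 95% → β = 0.05).
n = (3.290 × 0.336 / 0.272)² = 16.52
Round up: n = 17.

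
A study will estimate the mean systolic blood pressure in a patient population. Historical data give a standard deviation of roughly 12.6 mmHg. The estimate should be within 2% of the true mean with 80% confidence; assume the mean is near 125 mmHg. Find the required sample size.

For a mean, the margin of error is E = z·σ/√n, so n = (zσ/E)².
At 80% confidence, z = 1.282.
E = 2% of 125 = 2.5 mmHg.
n = (1.282 × 12.6 / 2.5)² = 41.75
Round up: n = 42.

42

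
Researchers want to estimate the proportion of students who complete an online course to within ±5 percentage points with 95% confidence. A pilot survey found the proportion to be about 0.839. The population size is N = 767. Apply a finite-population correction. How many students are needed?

164

For a proportion with margin E = 0.05 at 95% confidence, z = 1.960.
n = p̂(1−p̂)(z/E)² = 0.839 × 0.161 × (1.960/0.05)² = 207.57 — call this n₀.
Finite-population correction with N = 767: n = n₀ / (1 + (n₀−1)/N) = 207.57 / 1.269 = 163.57
Round up: n = 164.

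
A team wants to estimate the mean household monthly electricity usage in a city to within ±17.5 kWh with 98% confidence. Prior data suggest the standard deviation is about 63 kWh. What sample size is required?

71

For a mean, the margin of error is E = z·σ/√n, so n = (zσ/E)².
At 98% confidence, z = 2.326.
n = (2.326 × 63 / 17.5)² = 70.12
Round up: n = 71.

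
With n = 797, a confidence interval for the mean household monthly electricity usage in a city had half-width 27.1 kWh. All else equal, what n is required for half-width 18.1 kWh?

1787

Margin of error scales as 1/√n, so n₂ = n₁·(E₁/E₂)².
n₂ = 797 × (27.1/18.1)² = 797 × 2.242 = 1786.87
Round up: n₂ = 1787.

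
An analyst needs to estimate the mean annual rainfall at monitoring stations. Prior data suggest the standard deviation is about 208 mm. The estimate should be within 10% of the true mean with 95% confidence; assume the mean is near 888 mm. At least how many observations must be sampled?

22

For a mean, the margin of error is E = z·σ/√n, so n = (zσ/E)².
At 95% confidence, z = 1.960.
E = 10% of 888 = 88.8 mm.
n = (1.960 × 208 / 88.8)² = 21.08
Round up: n = 22.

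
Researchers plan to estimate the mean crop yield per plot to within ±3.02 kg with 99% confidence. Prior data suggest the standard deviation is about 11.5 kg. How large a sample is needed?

For a mean, the margin of error is E = z·σ/√n, so n = (zσ/E)².
At 99% confidence, z = 2.576.
n = (2.576 × 11.5 / 3.02)² = 96.22
Round up: n = 97.

n = 97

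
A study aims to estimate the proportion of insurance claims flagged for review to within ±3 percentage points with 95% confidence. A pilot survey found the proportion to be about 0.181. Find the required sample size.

For a proportion with margin E = 0.03 at 95% confidence, z = 1.960.
n = p̂(1−p̂)(z/E)² = 0.181 × 0.819 × (1.960/0.03)² = 632.75
Round up: n = 633.

633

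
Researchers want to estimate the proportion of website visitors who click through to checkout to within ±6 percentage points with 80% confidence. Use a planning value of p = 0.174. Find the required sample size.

For a proportion with margin E = 0.06 at 80% confidence, z = 1.282.
n = p̂(1−p̂)(z/E)² = 0.174 × 0.826 × (1.282/0.06)² = 65.61
Round up: n = 66.

66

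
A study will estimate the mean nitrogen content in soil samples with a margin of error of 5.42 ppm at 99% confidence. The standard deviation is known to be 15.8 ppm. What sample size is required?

For a mean, the margin of error is E = z·σ/√n, so n = (zσ/E)².
At 99% confidence, z = 2.576.
n = (2.576 × 15.8 / 5.42)² = 56.39
Round up: n = 57.

57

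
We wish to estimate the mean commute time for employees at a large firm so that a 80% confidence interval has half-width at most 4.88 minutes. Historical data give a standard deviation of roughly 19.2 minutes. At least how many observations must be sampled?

For a mean, the margin of error is E = z·σ/√n, so n = (zσ/E)².
At 80% confidence, z = 1.282.
n = (1.282 × 19.2 / 4.88)² = 25.44
Round up: n = 26.

26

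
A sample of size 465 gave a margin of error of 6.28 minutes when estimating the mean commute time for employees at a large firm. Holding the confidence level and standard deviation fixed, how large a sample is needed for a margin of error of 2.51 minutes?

Margin of error scales as 1/√n, so n₂ = n₁·(E₁/E₂)².
n₂ = 465 × (6.28/2.51)² = 465 × 6.26 = 2910.90
Round up: n₂ = 2911.

n = 2911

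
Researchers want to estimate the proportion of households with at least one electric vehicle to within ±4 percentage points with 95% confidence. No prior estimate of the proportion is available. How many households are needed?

n = 601

For a proportion with margin E = 0.04 at 95% confidence, z = 1.960.
With no prior estimate, use p = 0.5, which maximizes p(1−p) at 0.25.
n = 0.25 × (z/E)² = 0.25 × (1.960/0.04)² = 600.25
Round up: n = 601.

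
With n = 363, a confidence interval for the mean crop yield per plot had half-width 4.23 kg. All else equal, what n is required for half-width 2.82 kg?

817

Margin of error scales as 1/√n, so n₂ = n₁·(E₁/E₂)².
n₂ = 363 × (4.23/2.82)² = 363 × 2.25 = 816.75
Round up: n₂ = 817.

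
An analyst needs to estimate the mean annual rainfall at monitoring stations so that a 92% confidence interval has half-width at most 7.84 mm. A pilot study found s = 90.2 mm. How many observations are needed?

n = 406

For a mean, the margin of error is E = z·σ/√n, so n = (zσ/E)².
At 92% confidence, z = 1.751.
n = (1.751 × 90.2 / 7.84)² = 405.84
Round up: n = 406.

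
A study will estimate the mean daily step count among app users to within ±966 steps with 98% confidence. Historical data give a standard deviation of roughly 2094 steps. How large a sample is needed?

26

For a mean, the margin of error is E = z·σ/√n, so n = (zσ/E)².
At 98% confidence, z = 2.326.
n = (2.326 × 2094 / 966)² = 25.42
Round up: n = 26.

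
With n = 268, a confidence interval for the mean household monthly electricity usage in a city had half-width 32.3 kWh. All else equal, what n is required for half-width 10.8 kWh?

2398

Margin of error scales as 1/√n, so n₂ = n₁·(E₁/E₂)².
n₂ = 268 × (32.3/10.8)² = 268 × 8.945 = 2397.26
Round up: n₂ = 2398.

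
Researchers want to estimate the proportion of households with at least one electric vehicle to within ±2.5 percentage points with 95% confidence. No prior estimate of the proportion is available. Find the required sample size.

For a proportion with margin E = 0.025 at 95% confidence, z = 1.960.
With no prior estimate, use p = 0.5, which maximizes p(1−p) at 0.25.
n = 0.25 × (z/E)² = 0.25 × (1.960/0.025)² = 1536.64
Round up: n = 1537.

1537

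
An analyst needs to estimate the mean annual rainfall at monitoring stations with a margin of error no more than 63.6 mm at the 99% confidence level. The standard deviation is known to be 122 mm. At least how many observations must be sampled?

25

For a mean, the margin of error is E = z·σ/√n, so n = (zσ/E)².
At 99% confidence, z = 2.576.
n = (2.576 × 122 / 63.6)² = 24.42
Round up: n = 25.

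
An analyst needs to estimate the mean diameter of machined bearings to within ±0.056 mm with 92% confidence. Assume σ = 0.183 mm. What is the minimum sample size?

n = 33

For a mean, the margin of error is E = z·σ/√n, so n = (zσ/E)².
At 92% confidence, z = 1.751.
n = (1.751 × 0.183 / 0.056)² = 32.74
Round up: n = 33.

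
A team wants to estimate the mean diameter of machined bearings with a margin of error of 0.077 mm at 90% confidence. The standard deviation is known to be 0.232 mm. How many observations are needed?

For a mean, the margin of error is E = z·σ/√n, so n = (zσ/E)².
At 90% confidence, z = 1.645.
n = (1.645 × 0.232 / 0.077)² = 24.57
Round up: n = 25.

n = 25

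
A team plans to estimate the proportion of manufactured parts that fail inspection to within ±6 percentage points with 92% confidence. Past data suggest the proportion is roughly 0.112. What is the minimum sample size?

85

For a proportion with margin E = 0.06 at 92% confidence, z = 1.751.
n = p̂(1−p̂)(z/E)² = 0.112 × 0.888 × (1.751/0.06)² = 84.70
Round up: n = 85.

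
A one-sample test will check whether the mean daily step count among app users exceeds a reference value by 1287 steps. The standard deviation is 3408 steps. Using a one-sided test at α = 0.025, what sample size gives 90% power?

For a one-sample z-test, n = ((z_α + z_β)·σ/δ)².
z_α = 1.960 (one-sided α = 0.025); z_β = 1.282 (power 90% → β = 0.1).
n = (3.242 × 3408 / 1287)² = 73.70
Round up: n = 74.

74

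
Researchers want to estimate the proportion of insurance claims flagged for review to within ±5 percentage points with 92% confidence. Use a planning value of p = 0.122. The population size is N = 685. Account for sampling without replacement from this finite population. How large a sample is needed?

111

For a proportion with margin E = 0.05 at 92% confidence, z = 1.751.
n = p̂(1−p̂)(z/E)² = 0.122 × 0.878 × (1.751/0.05)² = 131.37 — call this n₀.
Finite-population correction with N = 685: n = n₀ / (1 + (n₀−1)/N) = 131.37 / 1.19 = 110.39
Round up: n = 111.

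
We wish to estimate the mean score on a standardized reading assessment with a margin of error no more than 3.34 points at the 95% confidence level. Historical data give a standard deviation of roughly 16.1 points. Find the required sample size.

For a mean, the margin of error is E = z·σ/√n, so n = (zσ/E)².
At 95% confidence, z = 1.960.
n = (1.960 × 16.1 / 3.34)² = 89.26
Round up: n = 90.

90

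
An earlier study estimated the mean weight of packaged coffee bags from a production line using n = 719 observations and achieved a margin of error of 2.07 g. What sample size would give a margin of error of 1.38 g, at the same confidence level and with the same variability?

Margin of error scales as 1/√n, so n₂ = n₁·(E₁/E₂)².
n₂ = 719 × (2.07/1.38)² = 719 × 2.25 = 1617.75
Round up: n₂ = 1618.

1618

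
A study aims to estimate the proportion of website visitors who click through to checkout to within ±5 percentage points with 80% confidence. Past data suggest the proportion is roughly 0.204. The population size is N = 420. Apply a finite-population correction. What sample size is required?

86

For a proportion with margin E = 0.05 at 80% confidence, z = 1.282.
n = p̂(1−p̂)(z/E)² = 0.204 × 0.796 × (1.282/0.05)² = 106.75 — call this n₀.
Finite-population correction with N = 420: n = n₀ / (1 + (n₀−1)/N) = 106.75 / 1.252 = 85.26
Round up: n = 86.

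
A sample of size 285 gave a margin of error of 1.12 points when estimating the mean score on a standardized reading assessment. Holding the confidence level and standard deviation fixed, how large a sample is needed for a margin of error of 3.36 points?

n = 32

Margin of error scales as 1/√n, so n₂ = n₁·(E₁/E₂)².
n₂ = 285 × (1.12/3.36)² = 285 × 0.1111 = 31.66
Round up: n₂ = 32.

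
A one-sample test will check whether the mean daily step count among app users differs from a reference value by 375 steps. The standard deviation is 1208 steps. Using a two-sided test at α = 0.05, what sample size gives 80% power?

For a one-sample z-test, n = ((z_{α/2} + z_β)·σ/δ)².
z_{α/2} = 1.960 (two-sided α = 0.05); z_β = 0.842 (power 80% → β = 0.2).
n = (2.802 × 1208 / 375)² = 81.47
Round up: n = 82.

82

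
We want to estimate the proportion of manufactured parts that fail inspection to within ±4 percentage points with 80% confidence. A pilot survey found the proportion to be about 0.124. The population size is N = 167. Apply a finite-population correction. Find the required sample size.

For a proportion with margin E = 0.04 at 80% confidence, z = 1.282.
n = p̂(1−p̂)(z/E)² = 0.124 × 0.876 × (1.282/0.04)² = 111.58 — call this n₀.
Finite-population correction with N = 167: n = n₀ / (1 + (n₀−1)/N) = 111.58 / 1.662 = 67.14
Round up: n = 68.

68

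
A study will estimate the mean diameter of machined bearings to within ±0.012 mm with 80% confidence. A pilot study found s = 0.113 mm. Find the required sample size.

146

For a mean, the margin of error is E = z·σ/√n, so n = (zσ/E)².
At 80% confidence, z = 1.282.
n = (1.282 × 0.113 / 0.012)² = 145.74
Round up: n = 146.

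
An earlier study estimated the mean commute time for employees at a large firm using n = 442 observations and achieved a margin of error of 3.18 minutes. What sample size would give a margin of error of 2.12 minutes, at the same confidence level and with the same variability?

Margin of error scales as 1/√n, so n₂ = n₁·(E₁/E₂)².
n₂ = 442 × (3.18/2.12)² = 442 × 2.25 = 994.50
Round up: n₂ = 995.

995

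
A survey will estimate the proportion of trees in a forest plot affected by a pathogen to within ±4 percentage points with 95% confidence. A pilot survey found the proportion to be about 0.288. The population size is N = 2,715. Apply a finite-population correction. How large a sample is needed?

417

For a proportion with margin E = 0.04 at 95% confidence, z = 1.960.
n = p̂(1−p̂)(z/E)² = 0.288 × 0.712 × (1.960/0.04)² = 492.34 — call this n₀.
Finite-population correction with N = 2,715: n = n₀ / (1 + (n₀−1)/N) = 492.34 / 1.181 = 416.88
Round up: n = 417.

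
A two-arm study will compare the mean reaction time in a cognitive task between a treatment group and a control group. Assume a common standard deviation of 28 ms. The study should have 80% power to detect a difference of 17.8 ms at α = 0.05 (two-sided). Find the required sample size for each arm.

For two equal groups, n per group = 2·((z_{α/2} + z_β)·σ/δ)².
z_{α/2} = 1.960; z_β = 0.842 (power 80%).
n = 2 × (2.802 × 28 / 17.8)² = 2 × 19.43 = 38.86
Round up: n = 39 per group.

39 per group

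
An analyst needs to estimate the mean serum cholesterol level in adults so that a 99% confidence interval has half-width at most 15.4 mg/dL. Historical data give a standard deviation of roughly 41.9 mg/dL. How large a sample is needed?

50

For a mean, the margin of error is E = z·σ/√n, so n = (zσ/E)².
At 99% confidence, z = 2.576.
n = (2.576 × 41.9 / 15.4)² = 49.12
Round up: n = 50.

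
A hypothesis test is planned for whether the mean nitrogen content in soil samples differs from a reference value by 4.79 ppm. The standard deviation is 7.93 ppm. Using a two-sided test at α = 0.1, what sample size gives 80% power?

For a one-sample z-test, n = ((z_{α/2} + z_β)·σ/δ)².
z_{α/2} = 1.645 (two-sided α = 0.1); z_β = 0.842 (power 80% → β = 0.2).
n = (2.487 × 7.93 / 4.79)² = 16.95
Round up: n = 17.

17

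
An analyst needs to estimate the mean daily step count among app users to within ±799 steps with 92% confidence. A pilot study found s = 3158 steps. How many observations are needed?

For a mean, the margin of error is E = z·σ/√n, so n = (zσ/E)².
At 92% confidence, z = 1.751.
n = (1.751 × 3158 / 799)² = 47.90
Round up: n = 48.

48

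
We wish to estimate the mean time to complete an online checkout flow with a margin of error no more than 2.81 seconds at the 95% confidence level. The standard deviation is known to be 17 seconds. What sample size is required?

141

For a mean, the margin of error is E = z·σ/√n, so n = (zσ/E)².
At 95% confidence, z = 1.960.
n = (1.960 × 17 / 2.81)² = 140.60
Round up: n = 141.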